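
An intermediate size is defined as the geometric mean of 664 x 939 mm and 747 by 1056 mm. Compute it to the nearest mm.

Short side: √(664 · 747) = √496008 ≈ 704.3 → 704 mm
Long side: √(939 · 1056) = √991584 ≈ 995.8 → 996 mm

704 × 996 mm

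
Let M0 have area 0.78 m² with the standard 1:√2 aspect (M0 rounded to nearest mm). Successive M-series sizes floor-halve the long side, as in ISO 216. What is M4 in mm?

Let M0's short side be w mm. w · w√2 = 0.78 m² = 780,000 mm², so w ≈ 742.7 mm and w√2 ≈ 1050.3 mm → M0 = 743 × 1050 mm.
M1: ⌊1050/2⌋ × 743 = 525 × 743 mm
M2: ⌊743/2⌋ × 525 = 371 × 525 mm
M3: ⌊525/2⌋ × 371 = 262 × 371 mm
M4: ⌊371/2⌋ × 262 = 185 × 262 mm

185 × 262 mm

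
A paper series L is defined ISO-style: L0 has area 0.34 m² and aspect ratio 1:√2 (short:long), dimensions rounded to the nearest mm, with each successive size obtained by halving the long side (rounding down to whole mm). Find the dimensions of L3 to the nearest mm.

Let L0's short side be w mm. w · w√2 = 0.34 m² = 340,000 mm², so w ≈ 490.3 mm and w√2 ≈ 693.4 mm → L0 = 490 × 693 mm.
L1: ⌊693/2⌋ × 490 = 346 × 490 mm
L2: ⌊490/2⌋ × 346 = 245 × 346 mm
L3: ⌊346/2⌋ × 245 = 173 × 245 mm

173 × 245 mm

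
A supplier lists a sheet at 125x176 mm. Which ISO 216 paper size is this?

Aspect ratio 176/125 ≈ 1.408 — close to the ISO √2 ≈ 1.414.
In the B-series (B0 = 1000 × 1414 mm): B6 = 125 × 176 mm.

B6 (125 × 176 mm)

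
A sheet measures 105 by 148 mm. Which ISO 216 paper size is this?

A6 (105 × 148 mm)

Aspect ratio 148/105 ≈ 1.410 — close to the ISO √2 ≈ 1.414.
In the A-series (A0 area = 1 m²): A6 = 105 × 148 mm.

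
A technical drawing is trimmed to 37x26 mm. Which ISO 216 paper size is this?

Aspect ratio 37/26 ≈ 1.423 — close to the ISO √2 ≈ 1.414.
In the A-series (A0 area = 1 m²): A10 = 26 × 37 mm.

A10 (26 × 37 mm)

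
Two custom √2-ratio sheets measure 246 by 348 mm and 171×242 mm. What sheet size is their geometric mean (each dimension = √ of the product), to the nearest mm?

Short side: √(246 · 171) = √42066 ≈ 205.1 → 205 mm
Long side: √(348 · 242) = √84216 ≈ 290.2 → 290 mm

205 × 290 mm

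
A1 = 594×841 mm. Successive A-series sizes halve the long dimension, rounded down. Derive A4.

210 × 297 mm

A2: ⌊841/2⌋ × 594 = 420 × 594 mm
A3: ⌊594/2⌋ × 420 = 297 × 420 mm
A4: ⌊420/2⌋ × 297 = 210 × 297 mm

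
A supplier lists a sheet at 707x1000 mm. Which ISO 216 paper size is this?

Aspect ratio 1000/707 ≈ 1.414 — close to the ISO √2 ≈ 1.414.
In the B-series (B0 = 1000 × 1414 mm): B1 = 707 × 1000 mm.

B1 (707 × 1000 mm)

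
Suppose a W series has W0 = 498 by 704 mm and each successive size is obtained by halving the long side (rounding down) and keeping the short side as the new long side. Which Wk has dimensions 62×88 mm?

W0: 498 × 704 mm
W1: 352 × 498 mm
W2: 249 × 352 mm
W3: 176 × 249 mm
W4: 124 × 176 mm
W5: 88 × 124 mm
W6: 62 × 88 mm
W7: 44 × 62 mm
→ matches W6.

W6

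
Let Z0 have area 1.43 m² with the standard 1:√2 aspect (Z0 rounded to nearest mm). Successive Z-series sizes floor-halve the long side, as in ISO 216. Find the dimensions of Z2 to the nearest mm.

503 × 711 mm

Let Z0's short side be w mm. w · w√2 = 1.43 m² = 1,430,000 mm², so w ≈ 1005.6 mm and w√2 ≈ 1422.1 mm → Z0 = 1006 × 1422 mm.
Z1: ⌊1422/2⌋ × 1006 = 711 × 1006 mm
Z2: ⌊1006/2⌋ × 711 = 503 × 711 mm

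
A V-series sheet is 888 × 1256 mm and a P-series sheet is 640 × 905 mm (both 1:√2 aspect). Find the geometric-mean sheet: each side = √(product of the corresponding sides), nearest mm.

754 × 1066 mm

Short side: √(888 · 640) = √568320 ≈ 753.9 → 754 mm
Long side: √(1256 · 905) = √1136680 ≈ 1066.2 → 1066 mm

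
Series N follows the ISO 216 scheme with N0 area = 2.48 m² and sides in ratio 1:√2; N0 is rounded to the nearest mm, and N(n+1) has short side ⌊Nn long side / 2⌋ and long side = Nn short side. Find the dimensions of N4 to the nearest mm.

Let N0's short side be w mm. w · w√2 = 2.48 m² = 2,480,000 mm², so w ≈ 1324.2 mm and w√2 ≈ 1872.8 mm → N0 = 1324 × 1873 mm.
N1: ⌊1873/2⌋ × 1324 = 936 × 1324 mm
N2: ⌊1324/2⌋ × 936 = 662 × 936 mm
N3: ⌊936/2⌋ × 662 = 468 × 662 mm
N4: ⌊662/2⌋ × 468 = 331 × 468 mm

331 × 468 mm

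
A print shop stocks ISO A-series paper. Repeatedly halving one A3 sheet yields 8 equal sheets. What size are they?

A6

8 = 2^3, so 3 halving steps.
A3 → A4 → … → A6 after 3 steps.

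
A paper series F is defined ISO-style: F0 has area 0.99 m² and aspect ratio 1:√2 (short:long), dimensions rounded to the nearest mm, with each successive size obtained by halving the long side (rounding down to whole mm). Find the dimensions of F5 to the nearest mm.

Let F0's short side be w mm. w · w√2 = 0.99 m² = 990,000 mm², so w ≈ 836.7 mm and w√2 ≈ 1183.2 mm → F0 = 837 × 1183 mm.
F1: ⌊1183/2⌋ × 837 = 591 × 837 mm
F2: ⌊837/2⌋ × 591 = 418 × 591 mm
F3: ⌊591/2⌋ × 418 = 295 × 418 mm
F4: ⌊418/2⌋ × 295 = 209 × 295 mm
F5: ⌊295/2⌋ × 209 = 147 × 209 mm

147 × 209 mm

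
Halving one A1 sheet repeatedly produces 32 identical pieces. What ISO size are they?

32 = 2^5, so 5 halving steps.
A1 → A2 → … → A6 after 5 steps.

A6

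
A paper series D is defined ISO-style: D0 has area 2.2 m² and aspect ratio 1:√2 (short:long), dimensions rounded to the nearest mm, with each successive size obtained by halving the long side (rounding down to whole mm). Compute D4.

Let D0's short side be w mm. w · w√2 = 2.2 m² = 2,200,000 mm², so w ≈ 1247.3 mm and w√2 ≈ 1763.9 mm → D0 = 1247 × 1764 mm.
D1: ⌊1764/2⌋ × 1247 = 882 × 1247 mm
D2: ⌊1247/2⌋ × 882 = 623 × 882 mm
D3: ⌊882/2⌋ × 623 = 441 × 623 mm
D4: ⌊623/2⌋ × 441 = 311 × 441 mm

311 × 441 mm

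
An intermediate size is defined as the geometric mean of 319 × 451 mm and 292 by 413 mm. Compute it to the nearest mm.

Short side: √(319 · 292) = √93148 ≈ 305.2 → 305 mm
Long side: √(451 · 413) = √186263 ≈ 431.6 → 432 mm

305 × 432 mm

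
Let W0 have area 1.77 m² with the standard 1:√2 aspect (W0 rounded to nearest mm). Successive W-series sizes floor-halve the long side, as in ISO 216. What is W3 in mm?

395 × 559 mm

Let W0's short side be w mm. w · w√2 = 1.77 m² = 1,770,000 mm², so w ≈ 1118.7 mm and w√2 ≈ 1582.1 mm → W0 = 1119 × 1582 mm.
W1: ⌊1582/2⌋ × 1119 = 791 × 1119 mm
W2: ⌊1119/2⌋ × 791 = 559 × 791 mm
W3: ⌊791/2⌋ × 559 = 395 × 559 mm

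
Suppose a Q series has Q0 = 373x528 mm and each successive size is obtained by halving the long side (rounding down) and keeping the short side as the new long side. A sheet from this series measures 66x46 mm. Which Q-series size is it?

Q6

Q0: 373 × 528 mm
Q1: 264 × 373 mm
Q2: 186 × 264 mm
Q3: 132 × 186 mm
Q4: 93 × 132 mm
Q5: 66 × 93 mm
Q6: 46 × 66 mm
Q7: 33 × 46 mm
→ matches Q6.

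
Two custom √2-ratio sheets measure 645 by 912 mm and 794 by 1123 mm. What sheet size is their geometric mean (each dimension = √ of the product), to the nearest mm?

716 × 1012 mm

Short side: √(645 · 794) = √512130 ≈ 715.6 → 716 mm
Long side: √(912 · 1123) = √1024176 ≈ 1012.0 → 1012 mm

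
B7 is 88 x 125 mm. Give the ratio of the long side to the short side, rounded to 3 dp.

1.420

125 / 88 = 1.420
ISO 216 targets √2 ≈ 1.414; the +0.006 deviation is from mm rounding.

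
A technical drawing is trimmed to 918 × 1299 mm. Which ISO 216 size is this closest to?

Aspect ratio 1299/918 ≈ 1.415 — close to the ISO √2 ≈ 1.414.
In the C-series (envelope sizes, between A and B): C0 = 917 × 1297 mm.
Off by 3 mm total — nearest standard size.

C0 (917 × 1297 mm)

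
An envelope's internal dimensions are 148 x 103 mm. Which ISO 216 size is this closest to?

A6 (105 × 148 mm)

Aspect ratio 148/103 ≈ 1.437 (ISO target is √2 ≈ 1.414).
In the A-series (A0 area = 1 m²): A6 = 105 × 148 mm.
Off by 2 mm total — nearest standard size.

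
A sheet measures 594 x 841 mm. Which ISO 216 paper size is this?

Aspect ratio 841/594 ≈ 1.416 — close to the ISO √2 ≈ 1.414.
In the A-series (A0 area = 1 m²): A1 = 594 × 841 mm.

A1 (594 × 841 mm)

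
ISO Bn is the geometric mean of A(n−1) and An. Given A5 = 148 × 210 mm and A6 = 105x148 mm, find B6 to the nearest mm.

Short side: √(148 · 105) = √15540 ≈ 124.7 → 125 mm
Long side: √(210 · 148) = √31080 ≈ 176.3 → 176 mm

125 × 176 mm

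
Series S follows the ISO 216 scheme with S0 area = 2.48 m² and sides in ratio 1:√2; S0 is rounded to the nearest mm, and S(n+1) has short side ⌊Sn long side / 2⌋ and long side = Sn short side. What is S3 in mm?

468 × 662 mm

Let S0's short side be w mm. w · w√2 = 2.48 m² = 2,480,000 mm², so w ≈ 1324.2 mm and w√2 ≈ 1872.8 mm → S0 = 1324 × 1873 mm.
S1: ⌊1873/2⌋ × 1324 = 936 × 1324 mm
S2: ⌊1324/2⌋ × 936 = 662 × 936 mm
S3: ⌊936/2⌋ × 662 = 468 × 662 mm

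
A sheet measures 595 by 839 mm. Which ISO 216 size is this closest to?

Aspect ratio 839/595 ≈ 1.410 — close to the ISO √2 ≈ 1.414.
In the A-series (A0 area = 1 m²): A1 = 594 × 841 mm.
Off by 3 mm total — nearest standard size.

A1 (594 × 841 mm)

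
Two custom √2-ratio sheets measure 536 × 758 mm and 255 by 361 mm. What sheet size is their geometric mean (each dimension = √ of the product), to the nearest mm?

Short side: √(536 · 255) = √136680 ≈ 369.7 → 370 mm
Long side: √(758 · 361) = √273638 ≈ 523.1 → 523 mm

370 × 523 mm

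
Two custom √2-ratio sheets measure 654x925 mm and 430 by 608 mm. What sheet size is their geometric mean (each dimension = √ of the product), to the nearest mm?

Short side: √(654 · 430) = √281220 ≈ 530.3 → 530 mm
Long side: √(925 · 608) = √562400 ≈ 749.9 → 750 mm

530 × 750 mm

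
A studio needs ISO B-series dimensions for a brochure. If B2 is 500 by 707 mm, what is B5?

B3: ⌊707/2⌋ × 500 = 353 × 500 mm
B4: ⌊500/2⌋ × 353 = 250 × 353 mm
B5: ⌊353/2⌋ × 250 = 176 × 250 mm

176 × 250 mm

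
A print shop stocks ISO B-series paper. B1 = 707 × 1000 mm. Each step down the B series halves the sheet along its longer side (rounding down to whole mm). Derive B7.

88 × 125 mm

B2: ⌊1000/2⌋ × 707 = 500 × 707 mm
B3: ⌊707/2⌋ × 500 = 353 × 500 mm
B4: ⌊500/2⌋ × 353 = 250 × 353 mm
B5: ⌊353/2⌋ × 250 = 176 × 250 mm
B6: ⌊250/2⌋ × 176 = 125 × 176 mm
B7: ⌊176/2⌋ × 125 = 88 × 125 mm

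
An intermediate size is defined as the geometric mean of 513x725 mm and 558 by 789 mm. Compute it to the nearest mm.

535 × 756 mm

Short side: √(513 · 558) = √286254 ≈ 535.0 → 535 mm
Long side: √(725 · 789) = √572025 ≈ 756.3 → 756 mm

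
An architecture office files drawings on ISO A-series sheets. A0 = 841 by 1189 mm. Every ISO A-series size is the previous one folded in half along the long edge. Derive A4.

210 × 297 mm

A1: ⌊1189/2⌋ × 841 = 594 × 841 mm
A2: ⌊841/2⌋ × 594 = 420 × 594 mm
A3: ⌊594/2⌋ × 420 = 297 × 420 mm
A4: ⌊420/2⌋ × 297 = 210 × 297 mm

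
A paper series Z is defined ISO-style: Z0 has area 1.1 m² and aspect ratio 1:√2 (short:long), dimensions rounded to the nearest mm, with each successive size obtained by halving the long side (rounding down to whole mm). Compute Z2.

Let Z0's short side be w mm. w · w√2 = 1.1 m² = 1,100,000 mm², so w ≈ 881.9 mm and w√2 ≈ 1247.3 mm → Z0 = 882 × 1247 mm.
Z1: ⌊1247/2⌋ × 882 = 623 × 882 mm
Z2: ⌊882/2⌋ × 623 = 441 × 623 mm

441 × 623 mm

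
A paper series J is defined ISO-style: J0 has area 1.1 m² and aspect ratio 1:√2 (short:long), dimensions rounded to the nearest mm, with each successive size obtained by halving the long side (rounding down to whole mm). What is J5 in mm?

Let J0's short side be w mm. w · w√2 = 1.1 m² = 1,100,000 mm², so w ≈ 881.9 mm and w√2 ≈ 1247.3 mm → J0 = 882 × 1247 mm.
J1: ⌊1247/2⌋ × 882 = 623 × 882 mm
J2: ⌊882/2⌋ × 623 = 441 × 623 mm
J3: ⌊623/2⌋ × 441 = 311 × 441 mm
J4: ⌊441/2⌋ × 311 = 220 × 311 mm
J5: ⌊311/2⌋ × 220 = 155 × 220 mm

155 × 220 mm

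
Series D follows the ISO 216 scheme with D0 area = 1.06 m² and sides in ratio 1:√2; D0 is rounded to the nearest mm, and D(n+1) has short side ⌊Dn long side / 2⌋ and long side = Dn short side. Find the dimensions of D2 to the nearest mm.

Let D0's short side be w mm. w · w√2 = 1.06 m² = 1,060,000 mm², so w ≈ 865.8 mm and w√2 ≈ 1224.4 mm → D0 = 866 × 1224 mm.
D1: ⌊1224/2⌋ × 866 = 612 × 866 mm
D2: ⌊866/2⌋ × 612 = 433 × 612 mm

433 × 612 mm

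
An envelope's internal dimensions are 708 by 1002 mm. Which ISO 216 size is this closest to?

B1 (707 × 1000 mm)

Aspect ratio 1002/708 ≈ 1.415 — close to the ISO √2 ≈ 1.414.
In the B-series (B0 = 1000 × 1414 mm): B1 = 707 × 1000 mm.
Off by 3 mm total — nearest standard size.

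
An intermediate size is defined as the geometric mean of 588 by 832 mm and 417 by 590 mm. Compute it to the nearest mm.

495 × 701 mm

Short side: √(588 · 417) = √245196 ≈ 495.2 → 495 mm
Long side: √(832 · 590) = √490880 ≈ 700.6 → 701 mm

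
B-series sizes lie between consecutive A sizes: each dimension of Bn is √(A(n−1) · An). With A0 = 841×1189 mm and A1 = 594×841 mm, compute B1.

Short side: √(841 · 594) = √499554 ≈ 706.8 → 707 mm
Long side: √(1189 · 841) = √999949 ≈ 1000.0 → 1000 mm

707 × 1000 mm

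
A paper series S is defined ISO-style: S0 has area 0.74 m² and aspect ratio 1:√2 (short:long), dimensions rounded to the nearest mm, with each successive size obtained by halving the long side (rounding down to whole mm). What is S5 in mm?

Let S0's short side be w mm. w · w√2 = 0.74 m² = 740,000 mm², so w ≈ 723.4 mm and w√2 ≈ 1023.0 mm → S0 = 723 × 1023 mm.
S1: ⌊1023/2⌋ × 723 = 511 × 723 mm
S2: ⌊723/2⌋ × 511 = 361 × 511 mm
S3: ⌊511/2⌋ × 361 = 255 × 361 mm
S4: ⌊361/2⌋ × 255 = 180 × 255 mm
S5: ⌊255/2⌋ × 180 = 127 × 180 mm

127 × 180 mm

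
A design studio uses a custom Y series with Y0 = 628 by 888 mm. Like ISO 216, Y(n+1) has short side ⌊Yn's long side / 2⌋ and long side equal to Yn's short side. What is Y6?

Y1: ⌊888/2⌋ × 628 = 444 × 628 mm
Y2: ⌊628/2⌋ × 444 = 314 × 444 mm
Y3: ⌊444/2⌋ × 314 = 222 × 314 mm
Y4: ⌊314/2⌋ × 222 = 157 × 222 mm
Y5: ⌊222/2⌋ × 157 = 111 × 157 mm
Y6: ⌊157/2⌋ × 111 = 78 × 111 mm

78 × 111 mm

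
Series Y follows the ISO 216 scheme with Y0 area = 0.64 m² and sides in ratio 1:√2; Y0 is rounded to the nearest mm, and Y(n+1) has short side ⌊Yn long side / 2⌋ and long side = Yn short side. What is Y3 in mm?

237 × 336 mm

Let Y0's short side be w mm. w · w√2 = 0.64 m² = 640,000 mm², so w ≈ 672.7 mm and w√2 ≈ 951.4 mm → Y0 = 673 × 951 mm.
Y1: ⌊951/2⌋ × 673 = 475 × 673 mm
Y2: ⌊673/2⌋ × 475 = 336 × 475 mm
Y3: ⌊475/2⌋ × 336 = 237 × 336 mm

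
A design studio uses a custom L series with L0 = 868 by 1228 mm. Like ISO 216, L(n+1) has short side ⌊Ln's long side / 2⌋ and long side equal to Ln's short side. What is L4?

L1: ⌊1228/2⌋ × 868 = 614 × 868 mm
L2: ⌊868/2⌋ × 614 = 434 × 614 mm
L3: ⌊614/2⌋ × 434 = 307 × 434 mm
L4: ⌊434/2⌋ × 307 = 217 × 307 mm

217 × 307 mm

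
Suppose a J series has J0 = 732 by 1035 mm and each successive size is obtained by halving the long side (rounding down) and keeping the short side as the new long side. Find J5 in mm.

J1: ⌊1035/2⌋ × 732 = 517 × 732 mm
J2: ⌊732/2⌋ × 517 = 366 × 517 mm
J3: ⌊517/2⌋ × 366 = 258 × 366 mm
J4: ⌊366/2⌋ × 258 = 183 × 258 mm
J5: ⌊258/2⌋ × 183 = 129 × 183 mm

129 × 183 mm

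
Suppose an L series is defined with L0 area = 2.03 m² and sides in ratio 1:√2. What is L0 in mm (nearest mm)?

Let the short side be w mm. Then w · w√2 = 2.03 m² = 2,030,000 mm².
w² = 2,030,000/√2, so w ≈ 1198.1 mm; long side = w√2 ≈ 1694.4 mm.

1198 × 1694 mm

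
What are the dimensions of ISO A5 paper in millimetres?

A0 = 841 × 1189 mm (A0 has area 1 m², aspect 1:√2).
A1: ⌊1189/2⌋ × 841 = 594 × 841 mm
A2: ⌊841/2⌋ × 594 = 420 × 594 mm
A3: ⌊594/2⌋ × 420 = 297 × 420 mm
A4: ⌊420/2⌋ × 297 = 210 × 297 mm
A5: ⌊297/2⌋ × 210 = 148 × 210 mm

148 × 210 mm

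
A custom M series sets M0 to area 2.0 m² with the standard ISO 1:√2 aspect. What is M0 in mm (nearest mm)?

Let the short side be w mm. Then w · w√2 = 2.0 m² = 2,000,000 mm².
w² = 2,000,000/√2, so w ≈ 1189.2 mm; long side = w√2 ≈ 1681.8 mm.

1189 × 1682 mm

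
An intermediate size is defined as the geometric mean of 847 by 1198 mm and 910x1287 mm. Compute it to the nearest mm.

Short side: √(847 · 910) = √770770 ≈ 877.9 → 878 mm
Long side: √(1198 · 1287) = √1541826 ≈ 1241.7 → 1242 mm

878 × 1242 mm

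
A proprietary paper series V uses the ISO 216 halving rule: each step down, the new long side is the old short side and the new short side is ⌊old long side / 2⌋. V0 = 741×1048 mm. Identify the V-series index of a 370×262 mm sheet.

V0: 741 × 1048 mm
V1: 524 × 741 mm
V2: 370 × 524 mm
V3: 262 × 370 mm
V4: 185 × 262 mm
→ matches V3.

V3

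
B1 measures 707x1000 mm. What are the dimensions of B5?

176 × 250 mm

B2: ⌊1000/2⌋ × 707 = 500 × 707 mm
B3: ⌊707/2⌋ × 500 = 353 × 500 mm
B4: ⌊500/2⌋ × 353 = 250 × 353 mm
B5: ⌊353/2⌋ × 250 = 176 × 250 mm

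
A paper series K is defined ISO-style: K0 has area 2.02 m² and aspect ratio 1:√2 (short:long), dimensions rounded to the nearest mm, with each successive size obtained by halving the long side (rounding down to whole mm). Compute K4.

298 × 422 mm

Let K0's short side be w mm. w · w√2 = 2.02 m² = 2,020,000 mm², so w ≈ 1195.1 mm and w√2 ≈ 1690.2 mm → K0 = 1195 × 1690 mm.
K1: ⌊1690/2⌋ × 1195 = 845 × 1195 mm
K2: ⌊1195/2⌋ × 845 = 597 × 845 mm
K3: ⌊845/2⌋ × 597 = 422 × 597 mm
K4: ⌊597/2⌋ × 422 = 298 × 422 mm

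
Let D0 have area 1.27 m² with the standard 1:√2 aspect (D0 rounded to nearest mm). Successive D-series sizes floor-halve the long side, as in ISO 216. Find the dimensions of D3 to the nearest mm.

Let D0's short side be w mm. w · w√2 = 1.27 m² = 1,270,000 mm², so w ≈ 947.6 mm and w√2 ≈ 1340.2 mm → D0 = 948 × 1340 mm.
D1: ⌊1340/2⌋ × 948 = 670 × 948 mm
D2: ⌊948/2⌋ × 670 = 474 × 670 mm
D3: ⌊670/2⌋ × 474 = 335 × 474 mm

335 × 474 mm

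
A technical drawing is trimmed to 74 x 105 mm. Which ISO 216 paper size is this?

Aspect ratio 105/74 ≈ 1.419 — close to the ISO √2 ≈ 1.414.
In the A-series (A0 area = 1 m²): A7 = 74 × 105 mm.

A7 (74 × 105 mm)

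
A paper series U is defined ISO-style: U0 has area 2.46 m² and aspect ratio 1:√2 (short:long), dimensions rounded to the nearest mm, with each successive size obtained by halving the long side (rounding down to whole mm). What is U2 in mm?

659 × 932 mm

Let U0's short side be w mm. w · w√2 = 2.46 m² = 2,460,000 mm², so w ≈ 1318.9 mm and w√2 ≈ 1865.2 mm → U0 = 1319 × 1865 mm.
U1: ⌊1865/2⌋ × 1319 = 932 × 1319 mm
U2: ⌊1319/2⌋ × 932 = 659 × 932 mm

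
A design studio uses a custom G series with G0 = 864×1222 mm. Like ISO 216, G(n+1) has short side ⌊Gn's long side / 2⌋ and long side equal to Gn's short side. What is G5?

G1: ⌊1222/2⌋ × 864 = 611 × 864 mm
G2: ⌊864/2⌋ × 611 = 432 × 611 mm
G3: ⌊611/2⌋ × 432 = 305 × 432 mm
G4: ⌊432/2⌋ × 305 = 216 × 305 mm
G5: ⌊305/2⌋ × 216 = 152 × 216 mm

152 × 216 mm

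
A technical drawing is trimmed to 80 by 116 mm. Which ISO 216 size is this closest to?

Aspect ratio 116/80 ≈ 1.450 (ISO target is √2 ≈ 1.414).
In the C-series (envelope sizes, between A and B): C7 = 81 × 114 mm.
Off by 3 mm total — nearest standard size.

C7 (81 × 114 mm)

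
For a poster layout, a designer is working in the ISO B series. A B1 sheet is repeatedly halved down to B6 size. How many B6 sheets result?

Each ISO step halves the sheet: 1 × B1 → 2 × B2 → 4 × B3 → 8 × B4 → …
From B1 to B6 is 5 halving steps: 2^5 = 32.

32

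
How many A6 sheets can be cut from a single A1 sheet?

32

Each ISO step halves the sheet: 1 × A1 → 2 × A2 → 4 × A3 → 8 × A4 → …
From A1 to A6 is 5 halving steps: 2^5 = 32.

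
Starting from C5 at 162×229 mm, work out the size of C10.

C6: ⌊229/2⌋ × 162 = 114 × 162 mm
C7: ⌊162/2⌋ × 114 = 81 × 114 mm
C8: ⌊114/2⌋ × 81 = 57 × 81 mm
C9: ⌊81/2⌋ × 57 = 40 × 57 mm
C10: ⌊57/2⌋ × 40 = 28 × 40 mm

28 × 40 mm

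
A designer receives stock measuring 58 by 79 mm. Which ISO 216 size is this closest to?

C8 (57 × 81 mm)

Aspect ratio 79/58 ≈ 1.362 (ISO target is √2 ≈ 1.414).
In the C-series (envelope sizes, between A and B): C8 = 57 × 81 mm.
Off by 3 mm total — nearest standard size.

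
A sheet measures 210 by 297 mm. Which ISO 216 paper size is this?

A4 (210 × 297 mm)

Aspect ratio 297/210 ≈ 1.414 — close to the ISO √2 ≈ 1.414.
In the A-series (A0 area = 1 m²): A4 = 210 × 297 mm.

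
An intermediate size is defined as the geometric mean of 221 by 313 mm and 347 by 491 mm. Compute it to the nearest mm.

277 × 392 mm

Short side: √(221 · 347) = √76687 ≈ 276.9 → 277 mm
Long side: √(313 · 491) = √153683 ≈ 392.0 → 392 mm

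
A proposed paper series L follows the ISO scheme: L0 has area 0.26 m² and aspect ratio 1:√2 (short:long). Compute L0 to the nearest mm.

Let the short side be w mm. Then w · w√2 = 0.26 m² = 260,000 mm².
w² = 260,000/√2, so w ≈ 428.8 mm; long side = w√2 ≈ 606.4 mm.

429 × 606 mm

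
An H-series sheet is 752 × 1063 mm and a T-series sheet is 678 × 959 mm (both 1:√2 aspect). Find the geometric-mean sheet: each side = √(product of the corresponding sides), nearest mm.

Short side: √(752 · 678) = √509856 ≈ 714.0 → 714 mm
Long side: √(1063 · 959) = √1019417 ≈ 1009.7 → 1010 mm

714 × 1010 mm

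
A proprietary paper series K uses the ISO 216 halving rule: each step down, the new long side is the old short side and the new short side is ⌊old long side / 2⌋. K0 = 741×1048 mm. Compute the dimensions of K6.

92 × 131 mm

K1: ⌊1048/2⌋ × 741 = 524 × 741 mm
K2: ⌊741/2⌋ × 524 = 370 × 524 mm
K3: ⌊524/2⌋ × 370 = 262 × 370 mm
K4: ⌊370/2⌋ × 262 = 185 × 262 mm
K5: ⌊262/2⌋ × 185 = 131 × 185 mm
K6: ⌊185/2⌋ × 131 = 92 × 131 mm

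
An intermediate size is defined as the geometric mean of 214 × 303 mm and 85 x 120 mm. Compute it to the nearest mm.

135 × 191 mm

Short side: √(214 · 85) = √18190 ≈ 134.9 → 135 mm
Long side: √(303 · 120) = √36360 ≈ 190.7 → 191 mm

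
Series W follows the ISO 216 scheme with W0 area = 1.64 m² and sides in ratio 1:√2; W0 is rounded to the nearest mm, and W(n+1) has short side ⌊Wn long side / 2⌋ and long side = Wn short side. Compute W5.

Let W0's short side be w mm. w · w√2 = 1.64 m² = 1,640,000 mm², so w ≈ 1076.9 mm and w√2 ≈ 1522.9 mm → W0 = 1077 × 1523 mm.
W1: ⌊1523/2⌋ × 1077 = 761 × 1077 mm
W2: ⌊1077/2⌋ × 761 = 538 × 761 mm
W3: ⌊761/2⌋ × 538 = 380 × 538 mm
W4: ⌊538/2⌋ × 380 = 269 × 380 mm
W5: ⌊380/2⌋ × 269 = 190 × 269 mm

190 × 269 mm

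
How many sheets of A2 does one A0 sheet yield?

4

A0 = 841 × 1189 mm; A2 = 420 × 594 mm.
Each halving step doubles the count; 2 steps from A0 to A2.
2^2 = 4.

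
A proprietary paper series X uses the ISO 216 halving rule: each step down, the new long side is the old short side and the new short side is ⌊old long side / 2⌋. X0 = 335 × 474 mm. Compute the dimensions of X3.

X1 = 237 × 335 mm (from X0 by 1 halving).
X2: ⌊335/2⌋ × 237 = 167 × 237 mm
X3: ⌊237/2⌋ × 167 = 118 × 167 mm

118 × 167 mm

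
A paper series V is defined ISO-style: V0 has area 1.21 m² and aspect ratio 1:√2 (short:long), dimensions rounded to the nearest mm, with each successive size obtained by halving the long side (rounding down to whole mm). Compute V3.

327 × 462 mm

Let V0's short side be w mm. w · w√2 = 1.21 m² = 1,210,000 mm², so w ≈ 925.0 mm and w√2 ≈ 1308.1 mm → V0 = 925 × 1308 mm.
V1: ⌊1308/2⌋ × 925 = 654 × 925 mm
V2: ⌊925/2⌋ × 654 = 462 × 654 mm
V3: ⌊654/2⌋ × 462 = 327 × 462 mm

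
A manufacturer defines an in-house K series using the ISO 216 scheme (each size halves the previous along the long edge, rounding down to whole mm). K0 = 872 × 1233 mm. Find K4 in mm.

K1: ⌊1233/2⌋ × 872 = 616 × 872 mm
K2: ⌊872/2⌋ × 616 = 436 × 616 mm
K3: ⌊616/2⌋ × 436 = 308 × 436 mm
K4: ⌊436/2⌋ × 308 = 218 × 308 mm

218 × 308 mm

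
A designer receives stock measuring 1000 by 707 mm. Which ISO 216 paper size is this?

B1 (707 × 1000 mm)

Aspect ratio 1000/707 ≈ 1.414 — close to the ISO √2 ≈ 1.414.
In the B-series (B0 = 1000 × 1414 mm): B1 = 707 × 1000 mm.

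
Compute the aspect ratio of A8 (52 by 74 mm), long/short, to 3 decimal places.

1.423

74 / 52 = 1.423
ISO 216 targets √2 ≈ 1.414; the +0.009 deviation is from mm rounding.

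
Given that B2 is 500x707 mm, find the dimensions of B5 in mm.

B3: ⌊707/2⌋ × 500 = 353 × 500 mm
B4: ⌊500/2⌋ × 353 = 250 × 353 mm
B5: ⌊353/2⌋ × 250 = 176 × 250 mm

176 × 250 mm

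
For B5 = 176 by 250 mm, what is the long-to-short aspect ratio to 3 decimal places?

250 / 176 = 1.420
ISO 216 targets √2 ≈ 1.414; the +0.006 deviation is from mm rounding.

1.420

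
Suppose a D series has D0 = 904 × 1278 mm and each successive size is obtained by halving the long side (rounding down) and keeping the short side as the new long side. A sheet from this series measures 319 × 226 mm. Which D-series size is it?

D4

D0: 904 × 1278 mm
D1: 639 × 904 mm
D2: 452 × 639 mm
D3: 319 × 452 mm
D4: 226 × 319 mm
D5: 159 × 226 mm
→ matches D4.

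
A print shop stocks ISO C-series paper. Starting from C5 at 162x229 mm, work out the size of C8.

C6: ⌊229/2⌋ × 162 = 114 × 162 mm
C7: ⌊162/2⌋ × 114 = 81 × 114 mm
C8: ⌊114/2⌋ × 81 = 57 × 81 mm

57 × 81 mm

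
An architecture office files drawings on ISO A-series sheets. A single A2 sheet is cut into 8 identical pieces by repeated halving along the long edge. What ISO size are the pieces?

8 = 2^3, so 3 halving steps.
A2 → A3 → … → A5 after 3 steps.

A5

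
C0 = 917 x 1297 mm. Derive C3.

C1: ⌊1297/2⌋ × 917 = 648 × 917 mm
C2: ⌊917/2⌋ × 648 = 458 × 648 mm
C3: ⌊648/2⌋ × 458 = 324 × 458 mm

324 × 458 mm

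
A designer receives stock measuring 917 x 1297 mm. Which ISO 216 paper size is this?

Aspect ratio 1297/917 ≈ 1.414 — close to the ISO √2 ≈ 1.414.
In the C-series (envelope sizes, between A and B): C0 = 917 × 1297 mm.

C0 (917 × 1297 mm)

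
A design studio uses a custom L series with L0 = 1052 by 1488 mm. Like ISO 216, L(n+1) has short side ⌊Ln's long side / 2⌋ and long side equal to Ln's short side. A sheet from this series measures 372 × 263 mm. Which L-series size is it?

L0: 1052 × 1488 mm
L1: 744 × 1052 mm
L2: 526 × 744 mm
L3: 372 × 526 mm
L4: 263 × 372 mm
L5: 186 × 263 mm
→ matches L4.

L4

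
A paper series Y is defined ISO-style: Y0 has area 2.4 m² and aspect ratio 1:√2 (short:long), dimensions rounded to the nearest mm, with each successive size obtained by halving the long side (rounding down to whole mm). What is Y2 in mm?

651 × 921 mm

Let Y0's short side be w mm. w · w√2 = 2.4 m² = 2,400,000 mm², so w ≈ 1302.7 mm and w√2 ≈ 1842.3 mm → Y0 = 1303 × 1842 mm.
Y1: ⌊1842/2⌋ × 1303 = 921 × 1303 mm
Y2: ⌊1303/2⌋ × 921 = 651 × 921 mm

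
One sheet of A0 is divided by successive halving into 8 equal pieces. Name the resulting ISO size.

8 = 2^3, so 3 halving steps.
A0 → A1 → … → A3 after 3 steps.

A3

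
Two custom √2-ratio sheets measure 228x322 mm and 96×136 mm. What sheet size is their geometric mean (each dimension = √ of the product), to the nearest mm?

Short side: √(228 · 96) = √21888 ≈ 147.9 → 148 mm
Long side: √(322 · 136) = √43792 ≈ 209.3 → 209 mm

148 × 209 mm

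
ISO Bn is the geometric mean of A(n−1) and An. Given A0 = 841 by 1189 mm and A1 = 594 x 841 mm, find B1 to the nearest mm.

Short side: √(841 · 594) = √499554 ≈ 706.8 → 707 mm
Long side: √(1189 · 841) = √999949 ≈ 1000.0 → 1000 mm

707 × 1000 mm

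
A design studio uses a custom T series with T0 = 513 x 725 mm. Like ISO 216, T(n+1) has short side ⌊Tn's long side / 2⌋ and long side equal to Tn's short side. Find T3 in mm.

181 × 256 mm

T1: ⌊725/2⌋ × 513 = 362 × 513 mm
T2: ⌊513/2⌋ × 362 = 256 × 362 mm
T3: ⌊362/2⌋ × 256 = 181 × 256 mm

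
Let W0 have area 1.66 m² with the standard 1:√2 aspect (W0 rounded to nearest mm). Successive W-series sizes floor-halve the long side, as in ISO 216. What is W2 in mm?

Let W0's short side be w mm. w · w√2 = 1.66 m² = 1,660,000 mm², so w ≈ 1083.4 mm and w√2 ≈ 1532.2 mm → W0 = 1083 × 1532 mm.
W1: ⌊1532/2⌋ × 1083 = 766 × 1083 mm
W2: ⌊1083/2⌋ × 766 = 541 × 766 mm

541 × 766 mm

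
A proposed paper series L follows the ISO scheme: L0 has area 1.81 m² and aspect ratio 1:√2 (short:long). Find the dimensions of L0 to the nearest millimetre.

1131 × 1600 mm

Let the short side be w mm. Then w · w√2 = 1.81 m² = 1,810,000 mm².
w² = 1,810,000/√2, so w ≈ 1131.3 mm; long side = w√2 ≈ 1599.9 mm.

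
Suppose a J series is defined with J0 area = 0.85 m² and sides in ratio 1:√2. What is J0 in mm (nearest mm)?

Let the short side be w mm. Then w · w√2 = 0.85 m² = 850,000 mm².
w² = 850,000/√2, so w ≈ 775.3 mm; long side = w√2 ≈ 1096.4 mm.

775 × 1096 mm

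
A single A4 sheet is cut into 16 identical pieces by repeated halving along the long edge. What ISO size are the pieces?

16 = 2^4, so 4 halving steps.
A4 → A5 → … → A8 after 4 steps.

A8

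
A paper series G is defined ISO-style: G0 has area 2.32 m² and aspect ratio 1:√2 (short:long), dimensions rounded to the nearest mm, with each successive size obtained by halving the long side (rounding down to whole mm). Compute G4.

320 × 452 mm

Let G0's short side be w mm. w · w√2 = 2.32 m² = 2,320,000 mm², so w ≈ 1280.8 mm and w√2 ≈ 1811.3 mm → G0 = 1281 × 1811 mm.
G1: ⌊1811/2⌋ × 1281 = 905 × 1281 mm
G2: ⌊1281/2⌋ × 905 = 640 × 905 mm
G3: ⌊905/2⌋ × 640 = 452 × 640 mm
G4: ⌊640/2⌋ × 452 = 320 × 452 mm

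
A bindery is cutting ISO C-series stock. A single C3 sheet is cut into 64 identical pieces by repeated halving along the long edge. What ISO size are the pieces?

64 = 2^6, so 6 halving steps.
C3 → C4 → … → C9 after 6 steps.

C9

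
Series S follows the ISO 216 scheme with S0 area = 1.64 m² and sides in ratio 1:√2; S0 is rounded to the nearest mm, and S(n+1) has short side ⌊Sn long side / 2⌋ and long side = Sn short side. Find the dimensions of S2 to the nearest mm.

538 × 761 mm

Let S0's short side be w mm. w · w√2 = 1.64 m² = 1,640,000 mm², so w ≈ 1076.9 mm and w√2 ≈ 1522.9 mm → S0 = 1077 × 1523 mm.
S1: ⌊1523/2⌋ × 1077 = 761 × 1077 mm
S2: ⌊1077/2⌋ × 761 = 538 × 761 mm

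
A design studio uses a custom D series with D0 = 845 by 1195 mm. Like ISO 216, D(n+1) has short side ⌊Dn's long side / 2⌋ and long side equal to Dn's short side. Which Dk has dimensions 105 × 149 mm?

D6

D0: 845 × 1195 mm
D1: 597 × 845 mm
D2: 422 × 597 mm
D3: 298 × 422 mm
D4: 211 × 298 mm
D5: 149 × 211 mm
D6: 105 × 149 mm
D7: 74 × 105 mm
→ matches D6.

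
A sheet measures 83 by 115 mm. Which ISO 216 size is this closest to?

Aspect ratio 115/83 ≈ 1.386 (ISO target is √2 ≈ 1.414).
In the C-series (envelope sizes, between A and B): C7 = 81 × 114 mm.
Off by 3 mm total — nearest standard size.

C7 (81 × 114 mm)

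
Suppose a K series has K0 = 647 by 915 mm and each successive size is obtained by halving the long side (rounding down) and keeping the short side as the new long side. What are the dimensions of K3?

K1: ⌊915/2⌋ × 647 = 457 × 647 mm
K2: ⌊647/2⌋ × 457 = 323 × 457 mm
K3: ⌊457/2⌋ × 323 = 228 × 323 mm

228 × 323 mm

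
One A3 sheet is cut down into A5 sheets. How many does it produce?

Each ISO step halves the sheet: 1 × A3 → 2 × A4 → 4 × A5
From A3 to A5 is 2 halving steps: 2^2 = 4.

4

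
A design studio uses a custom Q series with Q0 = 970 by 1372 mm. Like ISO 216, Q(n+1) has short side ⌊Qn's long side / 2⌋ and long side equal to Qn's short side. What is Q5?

Q1: ⌊1372/2⌋ × 970 = 686 × 970 mm
Q2: ⌊970/2⌋ × 686 = 485 × 686 mm
Q3: ⌊686/2⌋ × 485 = 343 × 485 mm
Q4: ⌊485/2⌋ × 343 = 242 × 343 mm
Q5: ⌊343/2⌋ × 242 = 171 × 242 mm

171 × 242 mm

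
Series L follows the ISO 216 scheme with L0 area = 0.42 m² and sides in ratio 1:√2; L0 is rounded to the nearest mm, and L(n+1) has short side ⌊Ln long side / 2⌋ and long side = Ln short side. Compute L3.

192 × 272 mm

Let L0's short side be w mm. w · w√2 = 0.42 m² = 420,000 mm², so w ≈ 545.0 mm and w√2 ≈ 770.7 mm → L0 = 545 × 771 mm.
L1: ⌊771/2⌋ × 545 = 385 × 545 mm
L2: ⌊545/2⌋ × 385 = 272 × 385 mm
L3: ⌊385/2⌋ × 272 = 192 × 272 mm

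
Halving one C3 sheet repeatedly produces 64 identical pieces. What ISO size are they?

C9

64 = 2^6, so 6 halving steps.
C3 → C4 → … → C9 after 6 steps.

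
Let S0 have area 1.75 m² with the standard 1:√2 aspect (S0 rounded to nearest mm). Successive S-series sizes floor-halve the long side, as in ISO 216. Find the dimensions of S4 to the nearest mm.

Let S0's short side be w mm. w · w√2 = 1.75 m² = 1,750,000 mm², so w ≈ 1112.4 mm and w√2 ≈ 1573.2 mm → S0 = 1112 × 1573 mm.
S1: ⌊1573/2⌋ × 1112 = 786 × 1112 mm
S2: ⌊1112/2⌋ × 786 = 556 × 786 mm
S3: ⌊786/2⌋ × 556 = 393 × 556 mm
S4: ⌊556/2⌋ × 393 = 278 × 393 mm

278 × 393 mm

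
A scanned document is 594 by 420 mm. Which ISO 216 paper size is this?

Aspect ratio 594/420 ≈ 1.414 — close to the ISO √2 ≈ 1.414.
In the A-series (A0 area = 1 m²): A2 = 420 × 594 mm.

A2 (420 × 594 mm)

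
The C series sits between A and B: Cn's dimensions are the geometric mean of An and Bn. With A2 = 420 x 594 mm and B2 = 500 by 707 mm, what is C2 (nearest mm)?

458 × 648 mm

Short side: √(420 · 500) = √210000 ≈ 458.3 → 458 mm
Long side: √(594 · 707) = √419958 ≈ 648.0 → 648 mm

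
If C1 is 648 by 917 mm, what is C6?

114 × 162 mm

C2: ⌊917/2⌋ × 648 = 458 × 648 mm
C3: ⌊648/2⌋ × 458 = 324 × 458 mm
C4: ⌊458/2⌋ × 324 = 229 × 324 mm
C5: ⌊324/2⌋ × 229 = 162 × 229 mm
C6: ⌊229/2⌋ × 162 = 114 × 162 mm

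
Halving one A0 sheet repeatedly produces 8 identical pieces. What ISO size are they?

8 = 2^3, so 3 halving steps.
A0 → A1 → … → A3 after 3 steps.

A3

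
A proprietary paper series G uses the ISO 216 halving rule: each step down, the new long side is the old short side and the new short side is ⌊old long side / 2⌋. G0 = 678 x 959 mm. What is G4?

G1: ⌊959/2⌋ × 678 = 479 × 678 mm
G2: ⌊678/2⌋ × 479 = 339 × 479 mm
G3: ⌊479/2⌋ × 339 = 239 × 339 mm
G4: ⌊339/2⌋ × 239 = 169 × 239 mm

169 × 239 mm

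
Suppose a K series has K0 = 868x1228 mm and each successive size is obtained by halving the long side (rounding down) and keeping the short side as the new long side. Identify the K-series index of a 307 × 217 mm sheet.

K4

K0: 868 × 1228 mm
K1: 614 × 868 mm
K2: 434 × 614 mm
K3: 307 × 434 mm
K4: 217 × 307 mm
K5: 153 × 217 mm
→ matches K4.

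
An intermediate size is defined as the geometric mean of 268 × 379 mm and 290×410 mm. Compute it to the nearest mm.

279 × 394 mm

Short side: √(268 · 290) = √77720 ≈ 278.8 → 279 mm
Long side: √(379 · 410) = √155390 ≈ 394.2 → 394 mm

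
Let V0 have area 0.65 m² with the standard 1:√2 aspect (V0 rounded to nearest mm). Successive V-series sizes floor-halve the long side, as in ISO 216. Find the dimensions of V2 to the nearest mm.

339 × 479 mm

Let V0's short side be w mm. w · w√2 = 0.65 m² = 650,000 mm², so w ≈ 678.0 mm and w√2 ≈ 958.8 mm → V0 = 678 × 959 mm.
V1: ⌊959/2⌋ × 678 = 479 × 678 mm
V2: ⌊678/2⌋ × 479 = 339 × 479 mm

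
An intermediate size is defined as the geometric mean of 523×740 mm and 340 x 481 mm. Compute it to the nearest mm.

Short side: √(523 · 340) = √177820 ≈ 421.7 → 422 mm
Long side: √(740 · 481) = √355940 ≈ 596.6 → 597 mm

422 × 597 mm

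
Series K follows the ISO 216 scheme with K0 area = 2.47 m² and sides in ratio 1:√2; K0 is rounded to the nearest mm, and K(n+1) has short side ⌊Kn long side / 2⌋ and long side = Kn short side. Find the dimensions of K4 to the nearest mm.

330 × 467 mm

Let K0's short side be w mm. w · w√2 = 2.47 m² = 2,470,000 mm², so w ≈ 1321.6 mm and w√2 ≈ 1869.0 mm → K0 = 1322 × 1869 mm.
K1: ⌊1869/2⌋ × 1322 = 934 × 1322 mm
K2: ⌊1322/2⌋ × 934 = 661 × 934 mm
K3: ⌊934/2⌋ × 661 = 467 × 661 mm
K4: ⌊661/2⌋ × 467 = 330 × 467 mm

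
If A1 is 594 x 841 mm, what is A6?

A2: ⌊841/2⌋ × 594 = 420 × 594 mm
A3: ⌊594/2⌋ × 420 = 297 × 420 mm
A4: ⌊420/2⌋ × 297 = 210 × 297 mm
A5: ⌊297/2⌋ × 210 = 148 × 210 mm
A6: ⌊210/2⌋ × 148 = 105 × 148 mm

105 × 148 mm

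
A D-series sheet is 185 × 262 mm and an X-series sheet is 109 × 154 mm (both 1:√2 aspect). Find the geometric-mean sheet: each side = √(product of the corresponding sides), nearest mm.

142 × 201 mm

Short side: √(185 · 109) = √20165 ≈ 142.0 → 142 mm
Long side: √(262 · 154) = √40348 ≈ 200.9 → 201 mm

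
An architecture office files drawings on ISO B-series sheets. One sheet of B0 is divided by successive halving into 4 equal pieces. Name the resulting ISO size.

B2

4 = 2^2, so 2 halving steps.
B0 → B1 → … → B2 after 2 steps.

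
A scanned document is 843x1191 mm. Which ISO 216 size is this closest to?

A0 (841 × 1189 mm)

Aspect ratio 1191/843 ≈ 1.413 — close to the ISO √2 ≈ 1.414.
In the A-series (A0 area = 1 m²): A0 = 841 × 1189 mm.
Off by 4 mm total — nearest standard size.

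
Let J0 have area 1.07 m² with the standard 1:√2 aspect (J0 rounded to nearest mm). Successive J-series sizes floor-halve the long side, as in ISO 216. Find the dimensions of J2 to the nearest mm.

Let J0's short side be w mm. w · w√2 = 1.07 m² = 1,070,000 mm², so w ≈ 869.8 mm and w√2 ≈ 1230.1 mm → J0 = 870 × 1230 mm.
J1: ⌊1230/2⌋ × 870 = 615 × 870 mm
J2: ⌊870/2⌋ × 615 = 435 × 615 mm

435 × 615 mm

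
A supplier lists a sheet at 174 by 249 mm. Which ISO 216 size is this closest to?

B5 (176 × 250 mm)

Aspect ratio 249/174 ≈ 1.431 (ISO target is √2 ≈ 1.414).
In the B-series (B0 = 1000 × 1414 mm): B5 = 176 × 250 mm.
Off by 3 mm total — nearest standard size.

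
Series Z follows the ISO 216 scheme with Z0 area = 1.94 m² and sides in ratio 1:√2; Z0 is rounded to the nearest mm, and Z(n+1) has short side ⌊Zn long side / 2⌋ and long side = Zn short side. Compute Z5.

207 × 292 mm

Let Z0's short side be w mm. w · w√2 = 1.94 m² = 1,940,000 mm², so w ≈ 1171.2 mm and w√2 ≈ 1656.4 mm → Z0 = 1171 × 1656 mm.
Z1: ⌊1656/2⌋ × 1171 = 828 × 1171 mm
Z2: ⌊1171/2⌋ × 828 = 585 × 828 mm
Z3: ⌊828/2⌋ × 585 = 414 × 585 mm
Z4: ⌊585/2⌋ × 414 = 292 × 414 mm
Z5: ⌊414/2⌋ × 292 = 207 × 292 mm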